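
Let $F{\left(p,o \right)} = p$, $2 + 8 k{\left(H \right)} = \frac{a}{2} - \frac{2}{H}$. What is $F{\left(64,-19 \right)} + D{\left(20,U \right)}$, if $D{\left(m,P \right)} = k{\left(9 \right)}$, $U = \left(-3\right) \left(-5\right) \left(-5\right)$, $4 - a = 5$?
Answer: $\frac{9167}{144} \approx 63.66$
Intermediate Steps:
$a = -1$ ($a = 4 - 5 = -1$)
$k{\left(H \right)} = - \frac{5}{16} - \frac{1}{4 H}$ ($k{\left(H \right)} = - \frac{1}{4} + \frac{- \frac{1}{2} - \frac{2}{H}}{8} = - \frac{1}{4} - \left(\frac{1}{16} + \frac{1}{4 H}\right) = - \frac{5}{16} - \frac{1}{4 H}$)
$U = -75$ ($U = 15 \left(-5\right) = -75$)
$D{\left(m,P \right)} = - \frac{49}{144}$ ($D{\left(m,P \right)} = \frac{-4 - 45}{16 \cdot 9} = \frac{1}{16} \cdot \frac{1}{9} \left(-4 - 45\right) = \frac{1}{16} \cdot \frac{1}{9} \left(-49\right) = - \frac{49}{144}$)
$F{\left(64,-19 \right)} + D{\left(20,U \right)} = 64 - \frac{49}{144} = \frac{9167}{144}$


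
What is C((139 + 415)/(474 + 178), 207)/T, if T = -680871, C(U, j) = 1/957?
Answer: -1/651593547 ≈ -1.5347e-9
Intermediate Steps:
C(U, j) = 1/957
C((139 + 415)/(474 + 178), 207)/T = (1/957)/(-680871) = (1/957)*(-1/680871) = -1/651593547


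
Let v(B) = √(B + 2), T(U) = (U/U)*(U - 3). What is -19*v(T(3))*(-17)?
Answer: 323*√2 ≈ 456.79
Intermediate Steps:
T(U) = -3 + U (T(U) = 1*(-3 + U) = -3 + U)
v(B) = √(2 + B)
-19*v(T(3))*(-17) = -19*√(2 + (-3 + 3))*(-17) = -19*√(2 + 0)*(-17) = -19*√2*(-17) = 323*√2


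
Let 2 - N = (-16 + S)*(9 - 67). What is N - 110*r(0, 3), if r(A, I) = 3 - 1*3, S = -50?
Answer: -3826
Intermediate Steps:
N = -3826 (N = 2 - (-16 - 50)*(9 - 67) = 2 - (-66)*(-58) = 2 - 1*3828 = 2 - 3828 = -3826)
r(A, I) = 0 (r(A, I) = 3 - 3 = 0)
N - 110*r(0, 3) = -3826 - 110*0 = -3826 + 0 = -3826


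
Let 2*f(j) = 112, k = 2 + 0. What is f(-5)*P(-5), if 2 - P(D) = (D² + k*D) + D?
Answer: -448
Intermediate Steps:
k = 2
f(j) = 56 (f(j) = (½)*112 = 56)
P(D) = 2 - D² - 3*D (P(D) = 2 - ((D² + 2*D) + D) = 2 - (D² + 3*D) = 2 + (-D² - 3*D) = 2 - D² - 3*D)
f(-5)*P(-5) = 56*(2 - 1*(-5)² - 3*(-5)) = 56*(2 - 1*25 + 15) = 56*(2 - 25 + 15) = 56*(-8) = -448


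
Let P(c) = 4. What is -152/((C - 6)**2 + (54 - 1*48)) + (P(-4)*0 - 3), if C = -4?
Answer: -235/53 ≈ -4.4340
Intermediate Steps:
-152/((C - 6)**2 + (54 - 1*48)) + (P(-4)*0 - 3) = -152/((-4 - 6)**2 + (54 - 1*48)) + (4*0 - 3) = -152/((-10)**2 + (54 - 48)) + (0 - 3) = -152/(100 + 6) - 3 = -152/106 - 3 = -152*1/106 - 3 = -76/53 - 3 = -235/53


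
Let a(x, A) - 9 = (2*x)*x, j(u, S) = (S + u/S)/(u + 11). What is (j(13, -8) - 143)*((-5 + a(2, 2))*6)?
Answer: -82599/8 ≈ -10325.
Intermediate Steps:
j(u, S) = (S + u/S)/(11 + u)
a(x, A) = 9 + 2*x² (a(x, A) = 9 + (2*x)*x = 9 + 2*x²)
(j(13, -8) - 143)*((-5 + a(2, 2))*6) = ((13 + (-8)²)/((-8)*(11 + 13)) - 143)*((-5 + (9 + 2*2²))*6) = (-⅛*(13 + 64)/24 - 143)*((-5 + (9 + 2*4))*6) = (-⅛*1/24*77 - 143)*((-5 + (9 + 8))*6) = (-77/192 - 143)*((-5 + 17)*6) = -27533*6/16 = -27533/192*72 = -82599/8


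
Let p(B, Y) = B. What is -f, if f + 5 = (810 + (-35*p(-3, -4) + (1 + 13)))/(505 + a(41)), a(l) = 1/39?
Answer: 62249/19696 ≈ 3.1605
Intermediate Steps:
a(l) = 1/39
f = -62249/19696 (f = -5 + (810 + (-35*(-3) + (1 + 13)))/(505 + 1/39) = -5 + (810 + (105 + 14))/(19696/39) = -5 + (810 + 119)*(39/19696) = -5 + 929*(39/19696) = -5 + 36231/19696 = -62249/19696 ≈ -3.1605)
-f = -1*(-62249/19696) = 62249/19696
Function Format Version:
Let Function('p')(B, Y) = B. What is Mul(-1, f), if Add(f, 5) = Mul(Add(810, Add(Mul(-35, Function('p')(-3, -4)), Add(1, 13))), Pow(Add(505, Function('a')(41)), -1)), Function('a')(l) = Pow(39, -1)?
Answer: Rational(62249, 19696) ≈ 3.1605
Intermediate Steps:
Function('a')(l) = Rational(1, 39)
f = Rational(-62249, 19696) (f = Add(-5, Mul(Add(810, Add(Mul(-35, -3), Add(1, 13))), Pow(Add(505, Rational(1, 39)), -1))) = Add(-5, Mul(Add(810, Add(105, 14)), Pow(Rational(19696, 39), -1))) = Add(-5, Mul(Add(810, 119), Rational(39, 19696))) = Add(-5, Mul(929, Rational(39, 19696))) = Add(-5, Rational(36231, 19696)) = Rational(-62249, 19696) ≈ -3.1605)
Mul(-1, f) = Mul(-1, Rational(-62249, 19696)) = Rational(62249, 19696)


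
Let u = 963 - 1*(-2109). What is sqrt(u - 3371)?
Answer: I*sqrt(299) ≈ 17.292*I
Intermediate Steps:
u = 3072 (u = 963 + 2109 = 3072)
sqrt(u - 3371) = sqrt(3072 - 3371) = sqrt(-299) = I*sqrt(299)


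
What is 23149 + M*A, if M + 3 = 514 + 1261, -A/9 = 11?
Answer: -152279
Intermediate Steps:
A = -99 (A = -9*11 = -99)
M = 1772 (M = -3 + (514 + 1261) = -3 + 1775 = 1772)
23149 + M*A = 23149 + 1772*(-99) = 23149 - 175428 = -152279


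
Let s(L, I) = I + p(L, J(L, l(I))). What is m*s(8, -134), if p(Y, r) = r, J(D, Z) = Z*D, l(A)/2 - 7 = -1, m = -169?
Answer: 6422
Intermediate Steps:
l(A) = 12 (l(A) = 14 + 2*(-1) = 14 - 2 = 12)
J(D, Z) = D*Z
s(L, I) = I + 12*L (s(L, I) = I + L*12 = I + 12*L)
m*s(8, -134) = -169*(-134 + 12*8) = -169*(-134 + 96) = -169*(-38) = 6422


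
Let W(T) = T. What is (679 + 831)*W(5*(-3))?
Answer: -22650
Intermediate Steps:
(679 + 831)*W(5*(-3)) = (679 + 831)*(5*(-3)) = 1510*(-15) = -22650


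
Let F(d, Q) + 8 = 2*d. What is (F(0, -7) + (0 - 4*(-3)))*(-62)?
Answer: -248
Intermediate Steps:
F(d, Q) = -8 + 2*d
(F(0, -7) + (0 - 4*(-3)))*(-62) = ((-8 + 2*0) + (0 - 4*(-3)))*(-62) = ((-8 + 0) + (0 + 12))*(-62) = (-8 + 12)*(-62) = 4*(-62) = -248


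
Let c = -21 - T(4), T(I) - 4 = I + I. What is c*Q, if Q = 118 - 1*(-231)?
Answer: -11517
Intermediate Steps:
T(I) = 4 + 2*I (T(I) = 4 + (I + I) = 4 + 2*I)
c = -33 (c = -21 - (4 + 2*4) = -21 - (4 + 8) = -21 - 1*12 = -21 - 12 = -33)
Q = 349 (Q = 118 + 231 = 349)
c*Q = -33*349 = -11517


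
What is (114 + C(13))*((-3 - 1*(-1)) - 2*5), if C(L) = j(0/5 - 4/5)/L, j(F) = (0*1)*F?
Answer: -1368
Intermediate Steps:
j(F) = 0 (j(F) = 0*F = 0)
C(L) = 0 (C(L) = 0/L = 0)
(114 + C(13))*((-3 - 1*(-1)) - 2*5) = (114 + 0)*((-3 - 1*(-1)) - 2*5) = 114*((-3 + 1) - 10) = 114*(-2 - 10) = 114*(-12) = -1368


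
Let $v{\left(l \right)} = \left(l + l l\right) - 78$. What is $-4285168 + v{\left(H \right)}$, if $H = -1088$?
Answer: $-3102590$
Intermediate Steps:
$v{\left(l \right)} = -78 + l + l^{2}$ ($v{\left(l \right)} = \left(l + l^{2}\right) - 78 = -78 + l + l^{2}$)
$-4285168 + v{\left(H \right)} = -4285168 - \left(1166 - 1183744\right) = -4285168 - -1182578 = -4285168 + 1182578 = -3102590$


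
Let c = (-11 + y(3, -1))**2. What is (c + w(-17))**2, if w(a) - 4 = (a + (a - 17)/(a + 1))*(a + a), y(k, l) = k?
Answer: 5267025/16 ≈ 3.2919e+5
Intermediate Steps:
w(a) = 4 + 2*a*(a + (-17 + a)/(1 + a)) (w(a) = 4 + (a + (a - 17)/(a + 1))*(a + a) = 4 + (a + (-17 + a)/(1 + a))*(2*a) = 4 + 2*a*(a + (-17 + a)/(1 + a)))
c = 64 (c = (-11 + 3)**2 = (-8)**2 = 64)
(c + w(-17))**2 = (64 + 2*(2 + (-17)**3 - 15*(-17) + 2*(-17)**2)/(1 - 17))**2 = (64 + 2*(2 - 4913 + 255 + 2*289)/(-16))**2 = (64 + 2*(-1/16)*(2 - 4913 + 255 + 578))**2 = (64 + 2*(-1/16)*(-4078))**2 = (64 + 2039/4)**2 = (2295/4)**2 = 5267025/16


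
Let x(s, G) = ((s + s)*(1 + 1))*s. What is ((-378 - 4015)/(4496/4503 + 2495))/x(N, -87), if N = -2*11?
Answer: -19781679/21759635216 ≈ -0.00090910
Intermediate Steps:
N = -22
x(s, G) = 4*s**2 (x(s, G) = ((2*s)*2)*s = (4*s)*s = 4*s**2)
((-378 - 4015)/(4496/4503 + 2495))/x(N, -87) = ((-378 - 4015)/(4496/4503 + 2495))/((4*(-22)**2)) = (-4393/(4496*(1/4503) + 2495))/((4*484)) = -4393/(4496/4503 + 2495)/1936 = -4393/11239481/4503*(1/1936) = -4393*4503/11239481*(1/1936) = -19781679/11239481*1/1936 = -19781679/21759635216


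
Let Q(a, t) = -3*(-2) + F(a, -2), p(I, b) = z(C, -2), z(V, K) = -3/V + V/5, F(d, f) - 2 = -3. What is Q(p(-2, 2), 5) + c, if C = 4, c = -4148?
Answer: -4143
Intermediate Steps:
F(d, f) = -1 (F(d, f) = 2 - 3 = -1)
z(V, K) = -3/V + V/5 (z(V, K) = -3/V + V*(1/5) = -3/V + V/5)
p(I, b) = 1/20 (p(I, b) = -3/4 + (1/5)*4 = -3*1/4 + 4/5 = -3/4 + 4/5 = 1/20)
Q(a, t) = 5 (Q(a, t) = -3*(-2) - 1 = 6 - 1 = 5)
Q(p(-2, 2), 5) + c = 5 - 4148 = -4143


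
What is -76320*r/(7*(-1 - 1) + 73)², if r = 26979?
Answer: -2059037280/3481 ≈ -5.9151e+5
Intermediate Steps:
-76320*r/(7*(-1 - 1) + 73)² = -76320*26979/(7*(-1 - 1) + 73)² = -76320*26979/(7*(-2) + 73)² = -76320*26979/(-14 + 73)² = -76320/(59²*(1/26979)) = -76320/(3481*(1/26979)) = -76320/3481/26979 = -76320*26979/3481 = -2059037280/3481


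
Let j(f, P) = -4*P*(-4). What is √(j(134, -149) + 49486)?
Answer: √47102 ≈ 217.03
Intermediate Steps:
j(f, P) = 16*P
√(j(134, -149) + 49486) = √(16*(-149) + 49486) = √(-2384 + 49486) = √47102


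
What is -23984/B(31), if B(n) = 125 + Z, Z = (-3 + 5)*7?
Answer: -23984/139 ≈ -172.55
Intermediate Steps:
Z = 14 (Z = 2*7 = 14)
B(n) = 139 (B(n) = 125 + 14 = 139)
-23984/B(31) = -23984/139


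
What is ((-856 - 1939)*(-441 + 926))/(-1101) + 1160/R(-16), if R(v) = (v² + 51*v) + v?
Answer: 32480585/26424 ≈ 1229.2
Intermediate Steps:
R(v) = v² + 52*v
((-856 - 1939)*(-441 + 926))/(-1101) + 1160/R(-16) = ((-856 - 1939)*(-441 + 926))/(-1101) + 1160/((-16*(52 - 16))) = -2795*485*(-1/1101) + 1160/((-16*36)) = -1355575*(-1/1101) + 1160/(-576) = 1355575/1101 + 1160*(-1/576) = 1355575/1101 - 145/72 = 32480585/26424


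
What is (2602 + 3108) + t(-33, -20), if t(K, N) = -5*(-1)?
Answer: 5715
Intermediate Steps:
t(K, N) = 5
(2602 + 3108) + t(-33, -20) = (2602 + 3108) + 5 = 5710 + 5 = 5715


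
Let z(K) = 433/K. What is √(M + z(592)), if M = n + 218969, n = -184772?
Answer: √749067109/148 ≈ 184.93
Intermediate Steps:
M = 34197 (M = -184772 + 218969 = 34197)
√(M + z(592)) = √(34197 + 433/592) = √(20245057/592) = √749067109/148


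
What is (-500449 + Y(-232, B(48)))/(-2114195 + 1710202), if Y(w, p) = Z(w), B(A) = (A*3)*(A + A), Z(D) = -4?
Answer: 500453/403993 ≈ 1.2388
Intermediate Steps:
B(A) = 6*A² (B(A) = (3*A)*(2*A) = 6*A²)
Y(w, p) = -4
(-500449 + Y(-232, B(48)))/(-2114195 + 1710202) = (-500449 - 4)/(-2114195 + 1710202) = -500453/(-403993) = -500453*(-1/403993) = 500453/403993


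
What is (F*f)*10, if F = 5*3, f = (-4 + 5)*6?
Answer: 900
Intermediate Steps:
f = 6 (f = 1*6 = 6)
F = 15
(F*f)*10 = (15*6)*10 = 90*10 = 900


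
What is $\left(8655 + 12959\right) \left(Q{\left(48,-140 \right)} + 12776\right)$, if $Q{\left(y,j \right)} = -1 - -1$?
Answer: $276140464$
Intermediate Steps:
$Q{\left(y,j \right)} = 0$ ($Q{\left(y,j \right)} = -1 + 1 = 0$)
$\left(8655 + 12959\right) \left(Q{\left(48,-140 \right)} + 12776\right) = \left(8655 + 12959\right) \left(0 + 12776\right) = 21614 \cdot 12776 = 276140464$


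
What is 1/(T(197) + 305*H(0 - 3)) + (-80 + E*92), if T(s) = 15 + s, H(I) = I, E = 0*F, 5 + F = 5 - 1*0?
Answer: -56241/703 ≈ -80.001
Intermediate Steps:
F = 0 (F = -5 + (5 - 1*0) = -5 + (5 + 0) = -5 + 5 = 0)
E = 0 (E = 0*0 = 0)
1/(T(197) + 305*H(0 - 3)) + (-80 + E*92) = 1/((15 + 197) + 305*(0 - 3)) + (-80 + 0*92) = 1/(212 + 305*(-3)) + (-80 + 0) = 1/(212 - 915) - 80 = 1/(-703) - 80 = -1/703 - 80 = -56241/703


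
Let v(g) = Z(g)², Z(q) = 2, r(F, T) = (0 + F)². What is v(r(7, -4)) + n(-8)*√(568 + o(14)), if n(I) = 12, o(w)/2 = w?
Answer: 4 + 24*√149 ≈ 296.96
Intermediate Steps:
o(w) = 2*w
r(F, T) = F²
v(g) = 4 (v(g) = 2² = 4)
v(r(7, -4)) + n(-8)*√(568 + o(14)) = 4 + 12*√(568 + 2*14) = 4 + 12*√(568 + 28) = 4 + 12*√596 = 4 + 12*(2*√149) = 4 + 24*√149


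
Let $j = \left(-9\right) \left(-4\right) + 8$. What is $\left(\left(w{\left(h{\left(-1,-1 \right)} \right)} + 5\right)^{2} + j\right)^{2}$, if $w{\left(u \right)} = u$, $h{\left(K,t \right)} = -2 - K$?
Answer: $3600$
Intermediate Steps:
$j = 44$ ($j = 36 + 8 = 44$)
$\left(\left(w{\left(h{\left(-1,-1 \right)} \right)} + 5\right)^{2} + j\right)^{2} = \left(\left(\left(-2 - -1\right) + 5\right)^{2} + 44\right)^{2} = \left(\left(\left(-2 + 1\right) + 5\right)^{2} + 44\right)^{2} = \left(\left(-1 + 5\right)^{2} + 44\right)^{2} = \left(4^{2} + 44\right)^{2} = \left(16 + 44\right)^{2} = 60^{2} = 3600$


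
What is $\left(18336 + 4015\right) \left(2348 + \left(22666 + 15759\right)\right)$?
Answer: $911317323$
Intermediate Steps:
$\left(18336 + 4015\right) \left(2348 + \left(22666 + 15759\right)\right) = 22351 \left(2348 + 38425\right) = 22351 \cdot 40773 = 911317323$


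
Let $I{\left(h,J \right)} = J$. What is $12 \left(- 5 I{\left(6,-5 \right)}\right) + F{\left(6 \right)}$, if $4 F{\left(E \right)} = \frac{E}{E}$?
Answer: $\frac{1201}{4} \approx 300.25$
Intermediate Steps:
$F{\left(E \right)} = \frac{1}{4}$ ($F{\left(E \right)} = \frac{E \frac{1}{E}}{4} = \frac{1}{4} \cdot 1 = \frac{1}{4}$)
$12 \left(- 5 I{\left(6,-5 \right)}\right) + F{\left(6 \right)} = 12 \left(\left(-5\right) \left(-5\right)\right) + \frac{1}{4} = 12 \cdot 25 + \frac{1}{4} = 300 + \frac{1}{4} = \frac{1201}{4}$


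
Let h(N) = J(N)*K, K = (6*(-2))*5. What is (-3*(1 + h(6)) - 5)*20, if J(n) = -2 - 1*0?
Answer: -7360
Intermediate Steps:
J(n) = -2 (J(n) = -2 + 0 = -2)
K = -60 (K = -12*5 = -60)
h(N) = 120 (h(N) = -2*(-60) = 120)
(-3*(1 + h(6)) - 5)*20 = (-3*(1 + 120) - 5)*20 = (-3*121 - 5)*20 = (-363 - 5)*20 = -368*20 = -7360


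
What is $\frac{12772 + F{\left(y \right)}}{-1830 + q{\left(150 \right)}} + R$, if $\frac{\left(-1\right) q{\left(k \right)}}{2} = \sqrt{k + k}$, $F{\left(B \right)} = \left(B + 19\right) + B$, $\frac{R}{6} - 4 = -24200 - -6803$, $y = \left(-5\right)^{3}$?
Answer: $- \frac{11646074221}{111590} + \frac{12541 \sqrt{3}}{167385} \approx -1.0436 \cdot 10^{5}$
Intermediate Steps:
$y = -125$
$R = -104358$ ($R = 24 + 6 \left(-24200 - -6803\right) = 24 + 6 \left(-24200 + 6803\right) = 24 + 6 \left(-17397\right) = 24 - 104382 = -104358$)
$F{\left(B \right)} = 19 + 2 B$ ($F{\left(B \right)} = \left(19 + B\right) + B = 19 + 2 B$)
$q{\left(k \right)} = - 2 \sqrt{2} \sqrt{k}$ ($q{\left(k \right)} = - 2 \sqrt{k + k} = - 2 \sqrt{2 k} = - 2 \sqrt{2} \sqrt{k}$)
$\frac{12772 + F{\left(y \right)}}{-1830 + q{\left(150 \right)}} + R = \frac{12772 + \left(19 + 2 \left(-125\right)\right)}{-1830 - 2 \sqrt{2} \sqrt{150}} - 104358 = \frac{12772 + \left(19 - 250\right)}{-1830 - 2 \sqrt{2} \cdot 5 \sqrt{6}} - 104358 = \frac{12772 - 231}{-1830 - 20 \sqrt{3}} - 104358 = \frac{12541}{-1830 - 20 \sqrt{3}} - 104358 = -104358 + \frac{12541}{-1830 - 20 \sqrt{3}}$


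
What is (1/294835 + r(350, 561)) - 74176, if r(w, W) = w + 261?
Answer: -21689536774/294835 ≈ -73565.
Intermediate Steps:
r(w, W) = 261 + w
(1/294835 + r(350, 561)) - 74176 = (1/294835 + (261 + 350)) - 74176 = (1/294835 + 611) - 74176 = 180144186/294835 - 74176 = -21689536774/294835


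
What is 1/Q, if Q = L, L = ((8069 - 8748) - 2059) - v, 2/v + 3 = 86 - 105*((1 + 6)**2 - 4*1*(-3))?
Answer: -3161/8654817 ≈ -0.00036523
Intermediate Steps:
v = -1/3161 (v = 2/(-3 + (86 - 105*((1 + 6)**2 - 4*1*(-3)))) = 2/(-3 + (86 - 105*(7**2 - 4*(-3)))) = 2/(-3 + (86 - 105*(49 + 12))) = 2/(-3 + (86 - 105*61)) = 2/(-3 + (86 - 6405)) = 2/(-3 - 6319) = 2/(-6322) = 2*(-1/6322) = -1/3161 ≈ -0.00031636)
L = -8654817/3161 (L = ((8069 - 8748) - 2059) - 1*(-1/3161) = (-679 - 2059) + 1/3161 = -2738 + 1/3161 = -8654817/3161 ≈ -2738.0)
Q = -8654817/3161 ≈ -2738.0
1/Q = 1/(-8654817/3161) = -3161/8654817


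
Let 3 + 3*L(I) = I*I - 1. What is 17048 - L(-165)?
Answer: 23923/3 ≈ 7974.3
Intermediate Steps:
L(I) = -4/3 + I²/3 (L(I) = -1 + (I*I - 1)/3 = -1 + (I² - 1)/3 = -1 + (-1 + I²)/3 = -1 + (-⅓ + I²/3) = -4/3 + I²/3)
17048 - L(-165) = 17048 - (-4/3 + (⅓)*(-165)²) = 17048 - (-4/3 + (⅓)*27225) = 17048 - (-4/3 + 9075) = 17048 - 1*27221/3 = 17048 - 27221/3 = 23923/3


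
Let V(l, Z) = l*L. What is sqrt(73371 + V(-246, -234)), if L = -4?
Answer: sqrt(74355) ≈ 272.68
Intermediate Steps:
V(l, Z) = -4*l (V(l, Z) = l*(-4) = -4*l)
sqrt(73371 + V(-246, -234)) = sqrt(73371 - 4*(-246)) = sqrt(73371 + 984) = sqrt(74355)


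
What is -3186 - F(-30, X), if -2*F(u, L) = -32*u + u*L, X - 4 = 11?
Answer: -2931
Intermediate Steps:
X = 15 (X = 4 + 11 = 15)
F(u, L) = 16*u - L*u/2 (F(u, L) = -(-32*u + u*L)/2 = -(-32*u + L*u)/2 = 16*u - L*u/2)
-3186 - F(-30, X) = -3186 - (-30)*(32 - 1*15)/2 = -3186 - (-30)*(32 - 15)/2 = -3186 - (-30)*17/2 = -3186 - 1*(-255) = -3186 + 255 = -2931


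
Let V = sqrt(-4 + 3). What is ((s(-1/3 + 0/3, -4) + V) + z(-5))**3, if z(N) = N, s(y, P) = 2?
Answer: -18 + 26*I ≈ -18.0 + 26.0*I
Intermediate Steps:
V = I (V = sqrt(-1) = I ≈ 1.0*I)
((s(-1/3 + 0/3, -4) + V) + z(-5))**3 = ((2 + I) - 5)**3 = (-3 + I)**3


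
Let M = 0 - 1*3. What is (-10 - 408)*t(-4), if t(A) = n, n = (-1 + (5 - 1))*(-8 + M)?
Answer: 13794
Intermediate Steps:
M = -3 (M = 0 - 3 = -3)
n = -33 (n = (-1 + (5 - 1))*(-8 - 3) = (-1 + 4)*(-11) = 3*(-11) = -33)
t(A) = -33
(-10 - 408)*t(-4) = (-10 - 408)*(-33) = -418*(-33) = 13794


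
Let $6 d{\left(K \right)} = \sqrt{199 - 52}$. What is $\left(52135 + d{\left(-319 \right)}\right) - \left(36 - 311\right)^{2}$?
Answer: $-23490 + \frac{7 \sqrt{3}}{6} \approx -23488.0$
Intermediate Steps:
$d{\left(K \right)} = \frac{7 \sqrt{3}}{6}$ ($d{\left(K \right)} = \frac{\sqrt{199 - 52}}{6} = \frac{\sqrt{147}}{6} = \frac{7 \sqrt{3}}{6}$)
$\left(52135 + d{\left(-319 \right)}\right) - \left(36 - 311\right)^{2} = \left(52135 + \frac{7 \sqrt{3}}{6}\right) - \left(36 - 311\right)^{2} = \left(52135 + \frac{7 \sqrt{3}}{6}\right) - \left(-275\right)^{2} = \left(52135 + \frac{7 \sqrt{3}}{6}\right) - 75625 = -23490 + \frac{7 \sqrt{3}}{6}$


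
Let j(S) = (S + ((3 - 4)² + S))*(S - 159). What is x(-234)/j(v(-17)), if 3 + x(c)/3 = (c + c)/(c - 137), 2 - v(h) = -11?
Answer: 215/162498 ≈ 0.0013231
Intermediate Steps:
v(h) = 13 (v(h) = 2 - 1*(-11) = 2 + 11 = 13)
j(S) = (1 + 2*S)*(-159 + S) (j(S) = (S + ((-1)² + S))*(-159 + S) = (S + (1 + S))*(-159 + S) = (1 + 2*S)*(-159 + S))
x(c) = -9 + 6*c/(-137 + c) (x(c) = -9 + 3*((c + c)/(c - 137)) = -9 + 3*((2*c)/(-137 + c)) = -9 + 3*(2*c/(-137 + c)) = -9 + 6*c/(-137 + c))
x(-234)/j(v(-17)) = (3*(411 - 1*(-234))/(-137 - 234))/(-159 - 317*13 + 2*13²) = (3*(411 + 234)/(-371))/(-159 - 4121 + 2*169) = (3*(-1/371)*645)/(-159 - 4121 + 338) = -1935/371/(-3942) = -1935/371*(-1/3942) = 215/162498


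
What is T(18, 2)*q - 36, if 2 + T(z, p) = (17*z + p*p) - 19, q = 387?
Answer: 111807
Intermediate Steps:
T(z, p) = -21 + p² + 17*z (T(z, p) = -2 + ((17*z + p*p) - 19) = -2 + ((17*z + p²) - 19) = -2 + ((p² + 17*z) - 19) = -2 + (-19 + p² + 17*z) = -21 + p² + 17*z)
T(18, 2)*q - 36 = (-21 + 2² + 17*18)*387 - 36 = (-21 + 4 + 306)*387 - 36 = 289*387 - 36 = 111843 - 36 = 111807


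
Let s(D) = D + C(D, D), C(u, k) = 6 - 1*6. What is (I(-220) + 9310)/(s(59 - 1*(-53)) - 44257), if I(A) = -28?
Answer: -3094/14715 ≈ -0.21026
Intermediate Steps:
C(u, k) = 0 (C(u, k) = 6 - 6 = 0)
s(D) = D (s(D) = D + 0 = D)
(I(-220) + 9310)/(s(59 - 1*(-53)) - 44257) = (-28 + 9310)/((59 - 1*(-53)) - 44257) = 9282/((59 + 53) - 44257) = 9282/(112 - 44257) = 9282/(-44145) = 9282*(-1/44145) = -3094/14715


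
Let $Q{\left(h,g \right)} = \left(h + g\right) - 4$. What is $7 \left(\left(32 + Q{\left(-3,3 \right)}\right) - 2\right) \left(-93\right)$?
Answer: $-16926$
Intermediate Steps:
$Q{\left(h,g \right)} = -4 + g + h$ ($Q{\left(h,g \right)} = \left(g + h\right) - 4 = -4 + g + h$)
$7 \left(\left(32 + Q{\left(-3,3 \right)}\right) - 2\right) \left(-93\right) = 7 \left(\left(32 - 4\right) - 2\right) \left(-93\right) = 7 \left(28 - 2\right) \left(-93\right) = 7 \cdot 26 \left(-93\right) = 182 \left(-93\right) = -16926$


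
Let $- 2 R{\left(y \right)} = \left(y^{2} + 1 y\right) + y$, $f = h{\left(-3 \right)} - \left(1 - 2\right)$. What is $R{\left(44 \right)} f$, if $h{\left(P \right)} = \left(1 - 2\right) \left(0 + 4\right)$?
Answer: $3036$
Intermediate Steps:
$h{\left(P \right)} = -4$ ($h{\left(P \right)} = \left(-1\right) 4 = -4$)
$f = -3$ ($f = -4 - \left(1 - 2\right) = -4 - -1 = -4 + 1 = -3$)
$R{\left(y \right)} = - y - \frac{y^{2}}{2}$ ($R{\left(y \right)} = - \frac{\left(y^{2} + 1 y\right) + y}{2} = - \frac{\left(y^{2} + y\right) + y}{2} = - \frac{\left(y + y^{2}\right) + y}{2} = - \frac{y^{2} + 2 y}{2} = - y - \frac{y^{2}}{2}$)
$R{\left(44 \right)} f = \left(- \frac{1}{2}\right) 44 \left(2 + 44\right) \left(-3\right) = \left(- \frac{1}{2}\right) 44 \cdot 46 \left(-3\right) = \left(-1012\right) \left(-3\right) = 3036$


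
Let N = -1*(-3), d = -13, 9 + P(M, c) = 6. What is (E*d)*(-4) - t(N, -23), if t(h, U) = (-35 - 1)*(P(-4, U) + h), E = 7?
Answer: 364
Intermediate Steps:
P(M, c) = -3 (P(M, c) = -9 + 6 = -3)
N = 3
t(h, U) = 108 - 36*h (t(h, U) = (-35 - 1)*(-3 + h) = -36*(-3 + h) = 108 - 36*h)
(E*d)*(-4) - t(N, -23) = (7*(-13))*(-4) - (108 - 36*3) = -91*(-4) - (108 - 108) = 364 - 1*0 = 364 + 0 = 364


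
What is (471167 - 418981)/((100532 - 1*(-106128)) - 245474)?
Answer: -26093/19407 ≈ -1.3445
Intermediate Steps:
(471167 - 418981)/((100532 - 1*(-106128)) - 245474) = 52186/((100532 + 106128) - 245474) = 52186/(206660 - 245474) = 52186/(-38814) = 52186*(-1/38814) = -26093/19407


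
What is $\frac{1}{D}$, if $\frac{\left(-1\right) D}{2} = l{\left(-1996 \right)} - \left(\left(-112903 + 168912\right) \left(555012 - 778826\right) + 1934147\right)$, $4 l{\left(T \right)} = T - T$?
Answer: $- \frac{1}{25067328358} \approx -3.9893 \cdot 10^{-11}$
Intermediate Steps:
$l{\left(T \right)} = 0$ ($l{\left(T \right)} = \frac{T - T}{4} = \frac{1}{4} \cdot 0 = 0$)
$D = -25067328358$ ($D = - 2 \left(0 - \left(\left(-112903 + 168912\right) \left(555012 - 778826\right) + 1934147\right)\right) = - 2 \left(0 - \left(56009 \left(-223814\right) + 1934147\right)\right) = - 2 \left(0 - \left(-12535598326 + 1934147\right)\right) = - 2 \left(0 - -12533664179\right) = - 2 \left(0 + 12533664179\right) = \left(-2\right) 12533664179 = -25067328358$)
$\frac{1}{D} = \frac{1}{-25067328358} = - \frac{1}{25067328358}$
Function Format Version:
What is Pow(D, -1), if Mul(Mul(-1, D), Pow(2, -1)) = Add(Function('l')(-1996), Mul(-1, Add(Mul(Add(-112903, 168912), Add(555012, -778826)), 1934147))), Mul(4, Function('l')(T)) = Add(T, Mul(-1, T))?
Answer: Rational(-1, 25067328358) ≈ -3.9893e-11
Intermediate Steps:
Function('l')(T) = 0 (Function('l')(T) = Mul(Rational(1, 4), Add(T, Mul(-1, T))) = Mul(Rational(1, 4), 0) = 0)
D = -25067328358 (D = Mul(-2, Add(0, Mul(-1, Add(Mul(Add(-112903, 168912), Add(555012, -778826)), 1934147)))) = Mul(-2, Add(0, Mul(-1, Add(Mul(56009, -223814), 1934147)))) = Mul(-2, Add(0, Mul(-1, Add(-12535598326, 1934147)))) = Mul(-2, Add(0, Mul(-1, -12533664179))) = Mul(-2, Add(0, 12533664179)) = Mul(-2, 12533664179) = -25067328358)
Pow(D, -1) = Pow(-25067328358, -1) = Rational(-1, 25067328358)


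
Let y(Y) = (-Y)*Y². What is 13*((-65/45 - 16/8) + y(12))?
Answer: -202579/9 ≈ -22509.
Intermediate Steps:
y(Y) = -Y³
13*((-65/45 - 16/8) + y(12)) = 13*((-65/45 - 16/8) - 1*12³) = 13*((-65*1/45 - 16*⅛) - 1*1728) = 13*((-13/9 - 2) - 1728) = 13*(-31/9 - 1728) = 13*(-15583/9) = -202579/9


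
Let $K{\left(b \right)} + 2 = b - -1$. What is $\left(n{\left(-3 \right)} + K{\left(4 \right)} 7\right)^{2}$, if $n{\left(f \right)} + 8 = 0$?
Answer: $169$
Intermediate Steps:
$K{\left(b \right)} = -1 + b$ ($K{\left(b \right)} = -2 + \left(b - -1\right) = -2 + \left(b + 1\right) = -2 + \left(1 + b\right) = -1 + b$)
$n{\left(f \right)} = -8$ ($n{\left(f \right)} = -8 + 0 = -8$)
$\left(n{\left(-3 \right)} + K{\left(4 \right)} 7\right)^{2} = \left(-8 + \left(-1 + 4\right) 7\right)^{2} = \left(-8 + 3 \cdot 7\right)^{2} = \left(-8 + 21\right)^{2} = 13^{2} = 169$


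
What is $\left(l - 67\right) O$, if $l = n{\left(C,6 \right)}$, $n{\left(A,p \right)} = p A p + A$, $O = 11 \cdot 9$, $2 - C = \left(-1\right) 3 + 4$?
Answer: $-2970$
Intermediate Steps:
$C = 1$ ($C = 2 - \left(\left(-1\right) 3 + 4\right) = 2 - \left(-3 + 4\right) = 2 - 1 = 1$)
$O = 99$
$n{\left(A,p \right)} = A + A p^{2}$ ($n{\left(A,p \right)} = A p p + A = A p^{2} + A = A + A p^{2}$)
$l = 37$ ($l = 1 \left(1 + 6^{2}\right) = 1 \left(1 + 36\right) = 1 \cdot 37 = 37$)
$\left(l - 67\right) O = \left(37 - 67\right) 99 = \left(-30\right) 99 = -2970$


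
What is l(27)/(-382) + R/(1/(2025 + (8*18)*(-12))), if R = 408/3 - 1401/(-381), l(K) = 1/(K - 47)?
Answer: 40251210247/970280 ≈ 41484.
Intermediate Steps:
l(K) = 1/(-47 + K)
R = 17739/127 (R = 408*(⅓) - 1401*(-1/381) = 136 + 467/127 = 17739/127 ≈ 139.68)
l(27)/(-382) + R/(1/(2025 + (8*18)*(-12))) = 1/((-47 + 27)*(-382)) + 17739/(127*(1/(2025 + (8*18)*(-12)))) = -1/382/(-20) + 17739/(127*(1/(2025 + 144*(-12)))) = -1/20*(-1/382) + 17739/(127*(1/(2025 - 1728))) = 1/7640 + 17739/(127*(1/297)) = 1/7640 + (17739/127)*297 = 1/7640 + 5268483/127 = 40251210247/970280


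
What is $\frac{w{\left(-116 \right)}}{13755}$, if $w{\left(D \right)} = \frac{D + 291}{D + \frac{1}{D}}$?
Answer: $- \frac{580}{5288601} \approx -0.00010967$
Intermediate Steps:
$w{\left(D \right)} = \frac{291 + D}{D + \frac{1}{D}}$
$\frac{w{\left(-116 \right)}}{13755} = \frac{\left(-116\right) \frac{1}{1 + \left(-116\right)^{2}} \left(291 - 116\right)}{13755} = \left(-116\right) \frac{1}{1 + 13456} \cdot 175 \cdot \frac{1}{13755} = \left(-116\right) \frac{1}{13457} \cdot 175 \cdot \frac{1}{13755} = \left(- \frac{20300}{13457}\right) \frac{1}{13755} = - \frac{580}{5288601}$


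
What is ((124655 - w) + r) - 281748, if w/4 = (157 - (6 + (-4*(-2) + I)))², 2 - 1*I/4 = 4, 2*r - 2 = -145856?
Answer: -321224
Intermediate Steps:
r = -72927 (r = 1 + (½)*(-145856) = 1 - 72928 = -72927)
I = -8 (I = 8 - 4*4 = 8 - 16 = -8)
w = 91204 (w = 4*(157 - (6 + (-4*(-2) - 8)))² = 4*(157 - (6 + (8 - 8)))² = 4*(157 - (6 + 0))² = 4*(157 - 1*6)² = 4*(157 - 6)² = 4*151² = 4*22801 = 91204)
((124655 - w) + r) - 281748 = ((124655 - 1*91204) - 72927) - 281748 = ((124655 - 91204) - 72927) - 281748 = (33451 - 72927) - 281748 = -39476 - 281748 = -321224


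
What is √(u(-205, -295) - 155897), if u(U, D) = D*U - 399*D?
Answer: √22283 ≈ 149.27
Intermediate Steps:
u(U, D) = -399*D + D*U
√(u(-205, -295) - 155897) = √(-295*(-399 - 205) - 155897) = √(-295*(-604) - 155897) = √(178180 - 155897) = √22283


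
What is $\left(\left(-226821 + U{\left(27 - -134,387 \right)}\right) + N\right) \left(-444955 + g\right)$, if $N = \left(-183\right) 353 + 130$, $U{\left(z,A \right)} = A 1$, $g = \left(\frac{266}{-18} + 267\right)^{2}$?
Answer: $\frac{8985544224865}{81} \approx 1.1093 \cdot 10^{11}$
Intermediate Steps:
$g = \frac{5152900}{81}$ ($g = \left(266 \left(- \frac{1}{18}\right) + 267\right)^{2} = \left(- \frac{133}{9} + 267\right)^{2} = \left(\frac{2270}{9}\right)^{2} = \frac{5152900}{81} \approx 63616.0$)
$U{\left(z,A \right)} = A$
$N = -64469$ ($N = -64599 + 130 = -64469$)
$\left(\left(-226821 + U{\left(27 - -134,387 \right)}\right) + N\right) \left(-444955 + g\right) = \left(\left(-226821 + 387\right) - 64469\right) \left(-444955 + \frac{5152900}{81}\right) = \left(-226434 - 64469\right) \left(- \frac{30888455}{81}\right) = \left(-290903\right) \left(- \frac{30888455}{81}\right) = \frac{8985544224865}{81}$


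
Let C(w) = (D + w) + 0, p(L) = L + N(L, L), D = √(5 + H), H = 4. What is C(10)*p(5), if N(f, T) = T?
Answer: 130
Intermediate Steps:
D = 3 (D = √(5 + 4) = √9 = 3)
p(L) = 2*L (p(L) = L + L = 2*L)
C(w) = 3 + w (C(w) = (3 + w) + 0 = 3 + w)
C(10)*p(5) = (3 + 10)*(2*5) = 13*10 = 130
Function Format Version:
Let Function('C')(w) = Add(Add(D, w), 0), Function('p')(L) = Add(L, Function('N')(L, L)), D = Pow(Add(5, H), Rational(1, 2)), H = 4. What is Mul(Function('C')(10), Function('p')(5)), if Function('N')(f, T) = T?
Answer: 130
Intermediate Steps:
D = 3 (D = Pow(Add(5, 4), Rational(1, 2)) = Pow(9, Rational(1, 2)) = 3)
Function('p')(L) = Mul(2, L) (Function('p')(L) = Add(L, L) = Mul(2, L))
Function('C')(w) = Add(3, w) (Function('C')(w) = Add(Add(3, w), 0) = Add(3, w))
Mul(Function('C')(10), Function('p')(5)) = Mul(Add(3, 10), Mul(2, 5)) = Mul(13, 10) = 130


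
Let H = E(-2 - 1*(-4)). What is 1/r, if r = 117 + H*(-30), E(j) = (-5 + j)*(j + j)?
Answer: 1/477 ≈ 0.0020964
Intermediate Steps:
E(j) = 2*j*(-5 + j) (E(j) = (-5 + j)*(2*j) = 2*j*(-5 + j))
H = -12 (H = 2*(-2 - 1*(-4))*(-5 + (-2 - 1*(-4))) = 2*(-2 + 4)*(-5 + (-2 + 4)) = 2*2*(-5 + 2) = 2*2*(-3) = -12)
r = 477 (r = 117 - 12*(-30) = 117 + 360 = 477)
1/r = 1/477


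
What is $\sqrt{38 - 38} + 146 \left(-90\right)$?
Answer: $-13140$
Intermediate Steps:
$\sqrt{38 - 38} + 146 \left(-90\right) = \sqrt{0} - 13140 = 0 - 13140 = -13140$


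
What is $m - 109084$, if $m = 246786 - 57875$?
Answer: $79827$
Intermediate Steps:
$m = 188911$
$m - 109084 = 188911 - 109084 = 79827$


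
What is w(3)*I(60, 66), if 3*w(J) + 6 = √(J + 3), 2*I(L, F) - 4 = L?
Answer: -64 + 32*√6/3 ≈ -37.872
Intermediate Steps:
I(L, F) = 2 + L/2
w(J) = -2 + √(3 + J)/3 (w(J) = -2 + √(J + 3)/3 = -2 + √(3 + J)/3)
w(3)*I(60, 66) = (-2 + √(3 + 3)/3)*(2 + (½)*60) = (-2 + √6/3)*(2 + 30) = (-2 + √6/3)*32 = -64 + 32*√6/3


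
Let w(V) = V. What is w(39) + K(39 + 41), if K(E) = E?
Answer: 119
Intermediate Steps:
w(39) + K(39 + 41) = 39 + (39 + 41) = 39 + 80 = 119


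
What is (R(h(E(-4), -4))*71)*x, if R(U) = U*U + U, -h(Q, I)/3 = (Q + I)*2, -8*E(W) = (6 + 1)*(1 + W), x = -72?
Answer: -780219/2 ≈ -3.9011e+5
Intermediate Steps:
E(W) = -7/8 - 7*W/8 (E(W) = -(6 + 1)*(1 + W)/8 = -7*(1 + W)/8 = -(7 + 7*W)/8 = -7/8 - 7*W/8)
h(Q, I) = -6*I - 6*Q (h(Q, I) = -3*(Q + I)*2 = -3*(I + Q)*2 = -3*(2*I + 2*Q) = -6*I - 6*Q)
R(U) = U + U² (R(U) = U² + U = U + U²)
(R(h(E(-4), -4))*71)*x = (((-6*(-4) - 6*(-7/8 - 7/8*(-4)))*(1 + (-6*(-4) - 6*(-7/8 - 7/8*(-4)))))*71)*(-72) = (((24 - 6*(-7/8 + 7/2))*(1 + (24 - 6*(-7/8 + 7/2))))*71)*(-72) = (((24 - 6*21/8)*(1 + (24 - 6*21/8)))*71)*(-72) = (((24 - 63/4)*(1 + (24 - 63/4)))*71)*(-72) = ((33*(1 + 33/4)/4)*71)*(-72) = (((33/4)*(37/4))*71)*(-72) = ((1221/16)*71)*(-72) = (86691/16)*(-72) = -780219/2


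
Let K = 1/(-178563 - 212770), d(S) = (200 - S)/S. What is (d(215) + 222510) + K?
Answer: 3744245576648/16827319 ≈ 2.2251e+5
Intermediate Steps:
d(S) = (200 - S)/S
K = -1/391333 (K = 1/(-391333) = -1/391333 ≈ -2.5554e-6)
(d(215) + 222510) + K = ((200 - 1*215)/215 + 222510) - 1/391333 = ((200 - 215)/215 + 222510) - 1/391333 = ((1/215)*(-15) + 222510) - 1/391333 = (-3/43 + 222510) - 1/391333 = 9567927/43 - 1/391333 = 3744245576648/16827319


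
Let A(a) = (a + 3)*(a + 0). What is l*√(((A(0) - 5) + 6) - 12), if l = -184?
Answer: -184*I*√11 ≈ -610.26*I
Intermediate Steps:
A(a) = a*(3 + a) (A(a) = (3 + a)*a = a*(3 + a))
l*√(((A(0) - 5) + 6) - 12) = -184*√(((0*(3 + 0) - 5) + 6) - 12) = -184*√(((0*3 - 5) + 6) - 12) = -184*√(((0 - 5) + 6) - 12) = -184*√((-5 + 6) - 12) = -184*√(1 - 12) = -184*I*√11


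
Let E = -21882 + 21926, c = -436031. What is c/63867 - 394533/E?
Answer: -25216824475/2810148 ≈ -8973.5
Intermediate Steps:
E = 44
c/63867 - 394533/E = -436031/63867 - 394533/44 = -25216824475/2810148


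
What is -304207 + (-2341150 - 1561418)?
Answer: -4206775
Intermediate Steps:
-304207 + (-2341150 - 1561418) = -304207 - 3902568 = -4206775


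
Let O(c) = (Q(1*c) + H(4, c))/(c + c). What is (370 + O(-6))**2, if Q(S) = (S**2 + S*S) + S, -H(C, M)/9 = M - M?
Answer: 531441/4 ≈ 1.3286e+5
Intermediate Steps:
H(C, M) = 0 (H(C, M) = -9*(M - M) = -9*0 = 0)
Q(S) = S + 2*S**2 (Q(S) = (S**2 + S**2) + S = 2*S**2 + S = S + 2*S**2)
O(c) = 1/2 + c (O(c) = ((1*c)*(1 + 2*(1*c)) + 0)/(c + c) = (c*(1 + 2*c) + 0)/((2*c)) = (c*(1 + 2*c))*(1/(2*c)) = 1/2 + c)
(370 + O(-6))**2 = (370 + (1/2 - 6))**2 = (370 - 11/2)**2 = (729/2)**2 = 531441/4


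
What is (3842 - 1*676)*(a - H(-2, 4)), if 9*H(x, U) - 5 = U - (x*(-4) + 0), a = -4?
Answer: -117142/9 ≈ -13016.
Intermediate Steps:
H(x, U) = 5/9 + U/9 + 4*x/9 (H(x, U) = 5/9 + (U - (x*(-4) + 0))/9 = 5/9 + (U - (-4*x + 0))/9 = 5/9 + (U - (-4)*x)/9 = 5/9 + (U + 4*x)/9 = 5/9 + (U/9 + 4*x/9) = 5/9 + U/9 + 4*x/9)
(3842 - 1*676)*(a - H(-2, 4)) = (3842 - 1*676)*(-4 - (5/9 + (1/9)*4 + (4/9)*(-2))) = (3842 - 676)*(-4 - (5/9 + 4/9 - 8/9)) = 3166*(-4 - 1*1/9) = 3166*(-4 - 1/9) = 3166*(-37/9) = -117142/9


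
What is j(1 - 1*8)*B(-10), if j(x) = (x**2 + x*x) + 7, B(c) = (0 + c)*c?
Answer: 10500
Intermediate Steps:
B(c) = c**2 (B(c) = c*c = c**2)
j(x) = 7 + 2*x**2 (j(x) = (x**2 + x**2) + 7 = 2*x**2 + 7 = 7 + 2*x**2)
j(1 - 1*8)*B(-10) = (7 + 2*(1 - 1*8)**2)*(-10)**2 = (7 + 2*(1 - 8)**2)*100 = (7 + 2*(-7)**2)*100 = (7 + 2*49)*100 = (7 + 98)*100 = 105*100 = 10500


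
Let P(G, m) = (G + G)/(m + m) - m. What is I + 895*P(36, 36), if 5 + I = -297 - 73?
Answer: -31700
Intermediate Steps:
P(G, m) = -m + G/m (P(G, m) = (2*G)/((2*m)) - m = (2*G)*(1/(2*m)) - m = G/m - m = -m + G/m)
I = -375 (I = -5 + (-297 - 73) = -5 - 370 = -375)
I + 895*P(36, 36) = -375 + 895*(-1*36 + 36/36) = -375 + 895*(-36 + 36*(1/36)) = -375 + 895*(-36 + 1) = -375 + 895*(-35) = -375 - 31325 = -31700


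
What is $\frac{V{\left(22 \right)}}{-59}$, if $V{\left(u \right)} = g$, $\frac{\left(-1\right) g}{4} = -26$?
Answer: $- \frac{104}{59} \approx -1.7627$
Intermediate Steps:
$g = 104$ ($g = \left(-4\right) \left(-26\right) = 104$)
$V{\left(u \right)} = 104$
$\frac{V{\left(22 \right)}}{-59} = \frac{104}{-59} = 104 \left(- \frac{1}{59}\right) = - \frac{104}{59}$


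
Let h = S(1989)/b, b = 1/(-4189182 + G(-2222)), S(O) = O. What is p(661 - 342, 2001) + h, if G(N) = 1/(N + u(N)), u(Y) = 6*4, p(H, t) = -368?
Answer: -18314358840457/2198 ≈ -8.3323e+9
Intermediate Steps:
u(Y) = 24
G(N) = 1/(24 + N) (G(N) = 1/(N + 24) = 1/(24 + N))
b = -2198/9207822037 (b = 1/(-4189182 + 1/(24 - 2222)) = 1/(-4189182 + 1/(-2198)) = 1/(-4189182 - 1/2198) = 1/(-9207822037/2198) = -2198/9207822037 ≈ -2.3871e-7)
h = -18314358031593/2198 (h = 1989/(-2198/9207822037) = 1989*(-9207822037/2198) = -18314358031593/2198 ≈ -8.3323e+9)
p(661 - 342, 2001) + h = -368 - 18314358031593/2198 = -18314358840457/2198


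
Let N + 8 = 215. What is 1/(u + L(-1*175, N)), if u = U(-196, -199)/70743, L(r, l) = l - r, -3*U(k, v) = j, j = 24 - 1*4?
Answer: 212229/81071458 ≈ 0.0026178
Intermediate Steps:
N = 207 (N = -8 + 215 = 207)
j = 20 (j = 24 - 4 = 20)
U(k, v) = -20/3 (U(k, v) = -1/3*20 = -20/3)
u = -20/212229 (u = -20/3/70743 = -20/3*1/70743 = -20/212229 ≈ -9.4238e-5)
1/(u + L(-1*175, N)) = 1/(-20/212229 + (207 - (-1)*175)) = 1/(-20/212229 + (207 - 1*(-175))) = 1/(-20/212229 + (207 + 175)) = 1/(-20/212229 + 382) = 1/(81071458/212229) = 212229/81071458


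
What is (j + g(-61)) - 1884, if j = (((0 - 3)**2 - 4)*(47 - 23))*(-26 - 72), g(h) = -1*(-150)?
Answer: -13494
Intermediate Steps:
g(h) = 150
j = -11760 (j = (((-3)**2 - 4)*24)*(-98) = ((9 - 4)*24)*(-98) = (5*24)*(-98) = 120*(-98) = -11760)
(j + g(-61)) - 1884 = (-11760 + 150) - 1884 = -11610 - 1884 = -13494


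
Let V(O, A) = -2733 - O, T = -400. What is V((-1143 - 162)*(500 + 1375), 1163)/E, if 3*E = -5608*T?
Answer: 3666213/1121600 ≈ 3.2687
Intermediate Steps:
E = 2243200/3 (E = (-5608*(-400))/3 = (⅓)*2243200 = 2243200/3 ≈ 7.4773e+5)
V((-1143 - 162)*(500 + 1375), 1163)/E = (-2733 - (-1143 - 162)*(500 + 1375))/(2243200/3) = (-2733 - (-1305)*1875)*(3/2243200) = (-2733 - 1*(-2446875))*(3/2243200) = (-2733 + 2446875)*(3/2243200) = 2444142*(3/2243200) = 3666213/1121600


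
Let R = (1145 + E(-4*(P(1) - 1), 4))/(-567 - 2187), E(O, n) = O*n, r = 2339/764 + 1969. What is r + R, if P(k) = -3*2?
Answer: 691394587/350676 ≈ 1971.6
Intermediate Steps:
r = 1506655/764 (r = 2339*(1/764) + 1969 = 2339/764 + 1969 = 1506655/764 ≈ 1972.1)
P(k) = -6
R = -419/918 (R = (1145 - 4*(-6 - 1)*4)/(-567 - 2187) = (1145 - 4*(-7)*4)/(-2754) = (1145 + 28*4)*(-1/2754) = (1145 + 112)*(-1/2754) = 1257*(-1/2754) = -419/918 ≈ -0.45643)
r + R = 1506655/764 - 419/918 = 691394587/350676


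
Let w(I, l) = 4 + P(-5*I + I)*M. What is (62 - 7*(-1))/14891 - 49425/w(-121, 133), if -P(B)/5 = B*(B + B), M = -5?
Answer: 24065267/58138454788 ≈ 0.00041393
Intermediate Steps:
P(B) = -10*B² (P(B) = -5*B*(B + B) = -5*B*2*B = -10*B²)
w(I, l) = 4 + 800*I² (w(I, l) = 4 - 10*(-5*I + I)²*(-5) = 4 - 10*16*I²*(-5) = 4 - 160*I²*(-5) = 4 + 800*I²)
(62 - 7*(-1))/14891 - 49425/w(-121, 133) = (62 - 7*(-1))/14891 - 49425/(4 + 800*(-121)²) = (62 + 7)*(1/14891) - 49425/(4 + 800*14641) = 69*(1/14891) - 49425/(4 + 11712800) = 69/14891 - 49425/11712804 = 69/14891 - 49425*1/11712804 = 69/14891 - 16475/3904268 = 24065267/58138454788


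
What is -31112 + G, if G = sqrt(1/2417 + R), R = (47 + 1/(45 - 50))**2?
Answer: -31112 + sqrt(319878534509)/12085 ≈ -31065.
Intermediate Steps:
R = 54756/25 (R = (47 + 1/(-5))**2 = (47 - 1/5)**2 = (234/5)**2 = 54756/25 ≈ 2190.2)
G = sqrt(319878534509)/12085 (G = sqrt(1/2417 + 54756/25) = sqrt(132345277/60425) = sqrt(319878534509)/12085 ≈ 46.800)
-31112 + G = -31112 + sqrt(319878534509)/12085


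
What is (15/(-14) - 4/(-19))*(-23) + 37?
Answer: 15109/266 ≈ 56.801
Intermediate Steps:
(15/(-14) - 4/(-19))*(-23) + 37 = (15*(-1/14) - 4*(-1/19))*(-23) + 37 = (-15/14 + 4/19)*(-23) + 37 = -229/266*(-23) + 37 = 5267/266 + 37 = 15109/266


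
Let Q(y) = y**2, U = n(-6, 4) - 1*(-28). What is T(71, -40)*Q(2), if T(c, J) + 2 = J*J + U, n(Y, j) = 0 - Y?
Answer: 6528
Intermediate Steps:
n(Y, j) = -Y
U = 34 (U = -1*(-6) - 1*(-28) = 6 + 28 = 34)
T(c, J) = 32 + J**2 (T(c, J) = -2 + (J*J + 34) = -2 + (J**2 + 34) = -2 + (34 + J**2) = 32 + J**2)
T(71, -40)*Q(2) = (32 + (-40)**2)*2**2 = (32 + 1600)*4 = 1632*4 = 6528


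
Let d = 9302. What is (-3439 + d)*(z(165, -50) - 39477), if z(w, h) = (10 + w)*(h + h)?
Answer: -334056151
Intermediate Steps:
z(w, h) = 2*h*(10 + w) (z(w, h) = (10 + w)*(2*h) = 2*h*(10 + w))
(-3439 + d)*(z(165, -50) - 39477) = (-3439 + 9302)*(2*(-50)*(10 + 165) - 39477) = 5863*(2*(-50)*175 - 39477) = 5863*(-17500 - 39477) = 5863*(-56977) = -334056151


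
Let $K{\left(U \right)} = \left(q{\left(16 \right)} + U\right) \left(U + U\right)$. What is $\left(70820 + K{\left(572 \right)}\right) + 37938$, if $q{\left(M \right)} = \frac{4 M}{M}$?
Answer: $767702$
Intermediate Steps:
$q{\left(M \right)} = 4$
$K{\left(U \right)} = 2 U \left(4 + U\right)$ ($K{\left(U \right)} = \left(4 + U\right) \left(U + U\right) = \left(4 + U\right) 2 U = 2 U \left(4 + U\right)$)
$\left(70820 + K{\left(572 \right)}\right) + 37938 = \left(70820 + 2 \cdot 572 \left(4 + 572\right)\right) + 37938 = \left(70820 + 2 \cdot 572 \cdot 576\right) + 37938 = \left(70820 + 658944\right) + 37938 = 729764 + 37938 = 767702$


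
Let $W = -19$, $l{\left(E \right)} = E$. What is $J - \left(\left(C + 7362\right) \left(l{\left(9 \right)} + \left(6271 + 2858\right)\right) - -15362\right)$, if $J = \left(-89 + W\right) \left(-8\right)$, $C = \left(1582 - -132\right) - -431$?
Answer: $-86889464$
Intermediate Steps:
$C = 2145$ ($C = \left(1582 + 132\right) + 431 = 1714 + 431 = 2145$)
$J = 864$ ($J = \left(-89 - 19\right) \left(-8\right) = \left(-108\right) \left(-8\right) = 864$)
$J - \left(\left(C + 7362\right) \left(l{\left(9 \right)} + \left(6271 + 2858\right)\right) - -15362\right) = 864 - \left(\left(2145 + 7362\right) \left(9 + \left(6271 + 2858\right)\right) - -15362\right) = 864 - \left(9507 \left(9 + 9129\right) + 15362\right) = 864 - \left(9507 \cdot 9138 + 15362\right) = 864 - \left(86874966 + 15362\right) = 864 - 86890328 = -86889464$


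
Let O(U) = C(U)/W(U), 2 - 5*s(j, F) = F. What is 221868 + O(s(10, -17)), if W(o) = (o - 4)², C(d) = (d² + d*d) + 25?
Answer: 223215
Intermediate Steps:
C(d) = 25 + 2*d² (C(d) = (d² + d²) + 25 = 2*d² + 25 = 25 + 2*d²)
s(j, F) = ⅖ - F/5
W(o) = (-4 + o)²
O(U) = (25 + 2*U²)/(-4 + U)² (O(U) = (25 + 2*U²)/((-4 + U)²) = (25 + 2*U²)/(-4 + U)²)
221868 + O(s(10, -17)) = 221868 + (25 + 2*(⅖ - ⅕*(-17))²)/(-4 + (⅖ - ⅕*(-17)))² = 221868 + (25 + 2*(⅖ + 17/5)²)/(-4 + (⅖ + 17/5))² = 221868 + (25 + 2*(19/5)²)/(-4 + 19/5)² = 221868 + (25 + 2*(361/25))/(-⅕)² = 221868 + 25*(25 + 722/25) = 221868 + 25*(1347/25) = 221868 + 1347 = 223215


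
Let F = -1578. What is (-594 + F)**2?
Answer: 4717584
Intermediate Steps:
(-594 + F)**2 = (-594 - 1578)**2 = (-2172)**2 = 4717584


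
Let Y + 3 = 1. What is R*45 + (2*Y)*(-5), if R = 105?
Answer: 4745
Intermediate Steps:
Y = -2 (Y = -3 + 1 = -2)
R*45 + (2*Y)*(-5) = 105*45 + (2*(-2))*(-5) = 4725 - 4*(-5) = 4725 + 20 = 4745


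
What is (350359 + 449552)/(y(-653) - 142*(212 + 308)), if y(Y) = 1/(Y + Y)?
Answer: -1044683766/96435041 ≈ -10.833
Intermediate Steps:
y(Y) = 1/(2*Y)
(350359 + 449552)/(y(-653) - 142*(212 + 308)) = (350359 + 449552)/((½)/(-653) - 142*(212 + 308)) = 799911/((½)*(-1/653) - 142*520) = 799911/(-1/1306 - 73840) = 799911/(-96435041/1306) = 799911*(-1306/96435041) = -1044683766/96435041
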